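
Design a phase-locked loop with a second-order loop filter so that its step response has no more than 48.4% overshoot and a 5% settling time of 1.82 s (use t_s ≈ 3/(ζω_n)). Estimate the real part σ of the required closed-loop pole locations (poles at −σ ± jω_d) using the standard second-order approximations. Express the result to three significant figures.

σ ≈ 1.65

The settling-time spec alone fixes σ = ζω_n = 3/t_s = 3/1.82 = 1.65.
(Overshoot then fixes ζ = 0.225 and hence ω_d = σ·√(1−ζ²)/ζ = 7.14 rad/s.)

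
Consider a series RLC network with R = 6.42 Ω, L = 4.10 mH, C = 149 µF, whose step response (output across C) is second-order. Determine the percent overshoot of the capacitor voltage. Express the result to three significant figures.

%OS ≈ 8.80%

For a series RLC circuit (capacitor voltage as output), ω_n = 1/√(LC) = 1/√(4.10 mH · 149 µF) = 1280 rad/s.
ζ = (R/2)·√(C/L) = (6.42/2)·√(149 µF/4.10 mH) = 0.612.
%OS = 100·exp(−πζ/√(1−ζ²)) = 8.80%.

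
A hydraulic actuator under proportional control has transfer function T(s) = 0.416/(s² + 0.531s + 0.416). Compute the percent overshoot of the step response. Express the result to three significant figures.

Matching coefficients with s² + 2ζω_n s + ω_n² gives ω_n² = 0.416 ⇒ ω_n = 0.645 rad/s, and ζ = 0.531/(2ω_n) = 0.412.
Overshoot: exp(−π·0.412/√(1−0.412²)) = 0.242, i.e. 24.2%.

%OS ≈ 24.2%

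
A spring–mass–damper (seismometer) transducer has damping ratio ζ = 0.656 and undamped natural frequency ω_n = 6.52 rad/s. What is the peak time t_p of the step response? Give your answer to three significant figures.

t_p ≈ 0.638 s

The damped frequency is ω_d = ω_n√(1−ζ²) = 6.52·√(1−0.430) = 4.92 rad/s.
Peak time t_p = π/ω_d = π/4.92 = 0.638 s.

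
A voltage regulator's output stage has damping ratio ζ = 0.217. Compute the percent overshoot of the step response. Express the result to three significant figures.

%OS ≈ 49.7%

For an underdamped second-order system, %OS = 100·exp(−πζ/√(1−ζ²)).
πζ/√(1−ζ²) = π·0.217/√(1−0.0471) = 0.6984, so %OS = 100·e^(−0.6984) = 49.7%.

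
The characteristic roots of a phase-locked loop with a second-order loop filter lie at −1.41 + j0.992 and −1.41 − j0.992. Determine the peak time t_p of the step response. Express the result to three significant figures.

t_p = π/ω_d with ω_d = 0.992 (the imaginary part), so t_p = 3.17 s.

t_p ≈ 3.17 s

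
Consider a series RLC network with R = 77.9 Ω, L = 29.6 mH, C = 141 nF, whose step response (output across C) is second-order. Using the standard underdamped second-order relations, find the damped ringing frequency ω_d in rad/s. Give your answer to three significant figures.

ω_d ≈ 15400 rad/s

For a series RLC circuit (capacitor voltage as output), ω_n = 1/√(LC) = 1/√(29.6 mH · 141 nF) = 15500 rad/s.
ζ = (R/2)·√(C/L) = (77.9/2)·√(141 nF/29.6 mH) = 0.0850.
ω_d = ω_n√(1−ζ²) = 15400 rad/s.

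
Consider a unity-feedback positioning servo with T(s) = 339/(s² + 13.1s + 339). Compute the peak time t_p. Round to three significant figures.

t_p ≈ 0.183 s

ω_n = √339 = 18.4 rad/s; ζ = 13.1/(2·18.4) = 0.356.
ω_d = ω_n√(1−ζ²) = 17.2 rad/s. Then t_p = π/ω_d = 0.183 s.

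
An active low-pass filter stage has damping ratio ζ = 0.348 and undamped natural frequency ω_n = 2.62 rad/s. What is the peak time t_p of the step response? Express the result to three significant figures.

The damped frequency is ω_d = ω_n√(1−ζ²) = 2.62·√(1−0.121) = 2.46 rad/s.
Peak time t_p = π/ω_d = π/2.46 = 1.28 s.

t_p ≈ 1.28 s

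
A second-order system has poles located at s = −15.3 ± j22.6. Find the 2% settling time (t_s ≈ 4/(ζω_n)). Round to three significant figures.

For poles at −σ ± jω_d, ζω_n = σ = 15.3, so t_s ≈ 4/σ = 0.261 s.

t_s ≈ 0.261 s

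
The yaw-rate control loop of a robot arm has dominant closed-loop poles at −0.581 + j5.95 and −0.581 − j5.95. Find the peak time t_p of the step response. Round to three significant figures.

t_p ≈ 0.528 s

t_p = π/ω_d with ω_d = 5.95 (the imaginary part), so t_p = 0.528 s.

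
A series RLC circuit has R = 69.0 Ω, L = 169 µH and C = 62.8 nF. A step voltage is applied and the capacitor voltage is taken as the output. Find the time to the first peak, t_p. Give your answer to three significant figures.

For a series RLC circuit (capacitor voltage as output), ω_n = 1/√(LC) = 1/√(169 µH · 62.8 nF) = 307000 rad/s.
ζ = (R/2)·√(C/L) = (69.0/2)·√(62.8 nF/169 µH) = 0.665.
ω_d = ω_n√(1−ζ²) = 229000 rad/s. t_p = π/ω_d = 0.0000137 s.

t_p ≈ 0.0000137 s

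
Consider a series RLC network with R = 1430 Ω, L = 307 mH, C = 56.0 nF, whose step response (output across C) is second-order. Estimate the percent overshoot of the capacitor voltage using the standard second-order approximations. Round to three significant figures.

%OS ≈ 36.5%

For a series RLC circuit (capacitor voltage as output), ω_n = 1/√(LC) = 1/√(307 mH · 56.0 nF) = 7630 rad/s.
ζ = (R/2)·√(C/L) = (1430/2)·√(56.0 nF/307 mH) = 0.305.
%OS = 100·exp(−πζ/√(1−ζ²)) = 36.5%.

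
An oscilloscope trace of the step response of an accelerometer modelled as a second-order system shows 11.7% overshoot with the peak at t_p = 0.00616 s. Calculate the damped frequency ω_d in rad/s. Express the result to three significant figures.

t_p = π/ω_d, so ω_d = π/0.00616 = 510 rad/s.

ω_d ≈ 510 rad/s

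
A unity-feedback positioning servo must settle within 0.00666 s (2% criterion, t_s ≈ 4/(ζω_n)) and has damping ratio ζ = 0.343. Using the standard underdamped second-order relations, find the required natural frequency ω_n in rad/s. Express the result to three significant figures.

ω_n ≈ 1750 rad/s

Rearranging t_s ≈ 4/(ζω_n) gives ω_n = 4/(ζ·t_s) = 4/(0.343 × 0.00666) = 1750 rad/s.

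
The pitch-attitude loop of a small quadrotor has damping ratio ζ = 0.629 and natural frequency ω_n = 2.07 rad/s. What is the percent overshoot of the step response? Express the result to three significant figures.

%OS ≈ 7.87%

For an underdamped second-order system, %OS = 100·exp(−πζ/√(1−ζ²)).
πζ/√(1−ζ²) = π·0.629/√(1−0.396) = 2.542, so %OS = 100·e^(−2.542) = 7.87%.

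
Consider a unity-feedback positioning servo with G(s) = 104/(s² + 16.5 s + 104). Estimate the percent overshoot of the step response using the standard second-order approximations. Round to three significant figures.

%OS ≈ 1.33%

Matching coefficients with s² + 2ζω_n s + ω_n² gives ω_n² = 104 ⇒ ω_n = 10.2 rad/s, and ζ = 16.5/(2ω_n) = 0.809.
%OS = 100·exp(−πζ/√(1−ζ²)) = 1.33%.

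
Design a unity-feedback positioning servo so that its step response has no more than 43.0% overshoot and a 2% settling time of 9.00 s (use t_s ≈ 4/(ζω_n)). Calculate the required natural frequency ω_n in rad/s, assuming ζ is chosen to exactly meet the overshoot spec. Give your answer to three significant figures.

From %OS = 100·exp(−πζ/√(1−ζ²)), invert to get ζ = −ln(OS)/√(π² + ln²(OS)) with OS = 0.430.
−ln 0.430 = 0.8440, so ζ = 0.8440/√(π² + 0.7123) = 0.259.
From t_s ≈ 4/(ζω_n): ω_n = 4/(ζ·t_s) = 4/(0.259·9.00) = 1.71 rad/s.

ω_n ≈ 1.71 rad/s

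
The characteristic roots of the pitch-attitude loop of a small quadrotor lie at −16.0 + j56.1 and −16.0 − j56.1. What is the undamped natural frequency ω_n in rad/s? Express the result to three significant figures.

ω_n ≈ 58.3 rad/s

With σ = 16.0, ω_d = 56.1: ω_n = √(σ²+ω_d²) = 58.3 rad/s, ζ = σ/ω_n = 0.274.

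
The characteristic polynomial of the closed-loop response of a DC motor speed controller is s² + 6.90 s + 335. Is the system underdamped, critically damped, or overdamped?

underdamped

a² − 4b = 6.90² − 4·335 < 0 (complex roots); the system is underdamped.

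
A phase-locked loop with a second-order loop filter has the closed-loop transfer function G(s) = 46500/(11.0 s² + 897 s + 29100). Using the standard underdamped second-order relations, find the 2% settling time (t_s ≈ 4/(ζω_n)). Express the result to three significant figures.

Dividing through by 11.0: denominator becomes s² + 81.55 s + 2645.
So ω_n = √2645 = 51.4 rad/s and ζ = 81.55/(2·51.4) = 0.793.
t_s ≈ 4/(ζω_n) = 0.0981 s.

t_s ≈ 0.0981 s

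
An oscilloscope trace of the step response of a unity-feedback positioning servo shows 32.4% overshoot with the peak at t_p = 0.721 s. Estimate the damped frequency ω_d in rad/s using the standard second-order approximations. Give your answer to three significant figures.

ω_d ≈ 4.36 rad/s

t_p = π/ω_d, so ω_d = π/0.721 = 4.36 rad/s.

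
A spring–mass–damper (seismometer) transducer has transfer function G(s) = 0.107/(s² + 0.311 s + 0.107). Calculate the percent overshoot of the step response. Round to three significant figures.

ω_n = √0.107 = 0.327 rad/s; ζ = 0.311/(2·0.327) = 0.475.
Overshoot: exp(−π·0.475/√(1−0.475²)) = 0.183, i.e. 18.3%.

%OS ≈ 18.3%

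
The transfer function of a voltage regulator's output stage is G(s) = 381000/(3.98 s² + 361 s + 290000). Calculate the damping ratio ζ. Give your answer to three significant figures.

ζ ≈ 0.168

Dividing through by 3.98: denominator becomes s² + 90.70 s + 72860.
So ω_n = √72860 = 270 rad/s and ζ = 90.70/(2·270) = 0.168.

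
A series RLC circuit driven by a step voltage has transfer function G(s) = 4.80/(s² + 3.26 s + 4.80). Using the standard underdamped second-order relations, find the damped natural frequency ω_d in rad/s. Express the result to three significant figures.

Matching coefficients with s² + 2ζω_n s + ω_n² gives ω_n² = 4.80 ⇒ ω_n = 2.19 rad/s, and ζ = 3.26/(2ω_n) = 0.744.
ω_d = 2.19·√(1 − 0.744²) = 1.46 rad/s.

ω_d ≈ 1.46 rad/s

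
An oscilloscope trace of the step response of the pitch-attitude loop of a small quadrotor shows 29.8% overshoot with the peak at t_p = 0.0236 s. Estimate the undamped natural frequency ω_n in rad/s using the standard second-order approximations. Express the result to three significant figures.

ω_n ≈ 143 rad/s

ζ from %OS: ζ = |ln 0.298|/√(π²+ln²0.298) = 0.360.
From t_p = π/ω_d, ω_d = π/0.0236 = 133 rad/s, so ω_n = ω_d/√(1−ζ²) = 143 rad/s.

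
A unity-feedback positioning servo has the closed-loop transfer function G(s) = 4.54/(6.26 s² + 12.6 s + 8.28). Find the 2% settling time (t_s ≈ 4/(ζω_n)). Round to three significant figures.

Dividing through by 6.26: denominator becomes s² + 2.013 s + 1.323.
So ω_n = √1.323 = 1.15 rad/s and ζ = 2.013/(2·1.15) = 0.875.
t_s ≈ 4/(ζω_n) = 3.97 s.

t_s ≈ 3.97 s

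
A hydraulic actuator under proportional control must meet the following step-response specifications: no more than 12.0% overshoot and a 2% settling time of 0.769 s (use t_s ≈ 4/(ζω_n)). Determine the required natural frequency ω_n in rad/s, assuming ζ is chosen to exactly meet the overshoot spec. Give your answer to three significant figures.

ζ = −ln(OS)/√(π² + (ln OS)²). With OS = 0.120, ln OS = −2.120 and ζ = 2.120/3.790 = 0.559.
Then ω_n = 4/(ζ t_s) = 4/(0.559 × 0.769) = 9.30 rad/s.

ω_n ≈ 9.30 rad/s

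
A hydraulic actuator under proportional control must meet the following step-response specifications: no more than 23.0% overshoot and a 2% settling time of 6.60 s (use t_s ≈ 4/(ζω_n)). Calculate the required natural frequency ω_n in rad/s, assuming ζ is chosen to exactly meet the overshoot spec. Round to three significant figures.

ω_n ≈ 1.43 rad/s

Inverting the overshoot relation: ζ = |ln 0.230|/√(π² + ln²0.230) = 0.424.
From t_s ≈ 4/(ζω_n): ω_n = 4/(ζ·t_s) = 4/(0.424·6.60) = 1.43 rad/s.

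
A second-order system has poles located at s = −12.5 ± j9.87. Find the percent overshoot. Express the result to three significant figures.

The poles are at −σ ± jω_d with σ = 12.5 and ω_d = 9.87, so ω_n = √(σ²+ω_d²) = 15.9 rad/s and ζ = σ/ω_n = 0.785.
%OS = 100 e^{−πζ/√(1−ζ²)} with ζ = 0.785 gives 1.87%.

%OS ≈ 1.87%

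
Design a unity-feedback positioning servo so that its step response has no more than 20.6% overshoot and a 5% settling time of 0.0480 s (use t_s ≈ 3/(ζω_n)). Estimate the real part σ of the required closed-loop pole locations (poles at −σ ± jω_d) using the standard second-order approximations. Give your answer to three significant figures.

σ ≈ 62.5

The settling-time spec alone fixes σ = ζω_n = 3/t_s = 3/0.0480 = 62.5.
(Overshoot then fixes ζ = 0.449 and hence ω_d = σ·√(1−ζ²)/ζ = 124 rad/s.)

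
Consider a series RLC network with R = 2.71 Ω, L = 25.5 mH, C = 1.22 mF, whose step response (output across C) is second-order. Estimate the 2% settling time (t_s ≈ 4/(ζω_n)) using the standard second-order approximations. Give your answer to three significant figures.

For a series RLC circuit (capacitor voltage as output), ω_n = 1/√(LC) = 1/√(25.5 mH · 1.22 mF) = 179 rad/s.
ζ = (R/2)·√(C/L) = (2.71/2)·√(1.22 mF/25.5 mH) = 0.296.
t_s ≈ 4/(ζω_n) = 0.0753 s.

t_s ≈ 0.0753 s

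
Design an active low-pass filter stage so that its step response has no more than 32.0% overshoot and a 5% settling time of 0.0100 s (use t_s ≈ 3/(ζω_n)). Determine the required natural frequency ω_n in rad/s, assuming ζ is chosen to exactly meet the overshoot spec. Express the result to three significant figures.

ω_n ≈ 880 rad/s

Inverting the overshoot relation: ζ = |ln 0.320|/√(π² + ln²0.320) = 0.341.
From t_s ≈ 3/(ζω_n): ω_n = 3/(ζ·t_s) = 3/(0.341·0.0100) = 880 rad/s.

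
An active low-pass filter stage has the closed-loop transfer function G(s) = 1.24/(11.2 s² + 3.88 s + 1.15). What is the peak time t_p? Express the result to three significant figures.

t_p ≈ 11.7 s

Dividing through by 11.2: denominator becomes s² + 0.3464 s + 0.1027.
So ω_n = √0.1027 = 0.320 rad/s and ζ = 0.3464/(2·0.320) = 0.541.
The damped frequency ω_d = ω_n√(1−ζ²) = 0.270 rad/s. t_p = π/ω_d = 11.7 s.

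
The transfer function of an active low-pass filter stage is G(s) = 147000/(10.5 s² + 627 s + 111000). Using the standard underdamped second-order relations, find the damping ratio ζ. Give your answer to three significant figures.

Dividing through by 10.5: denominator becomes s² + 59.71 s + 10570.
So ω_n = √10570 = 103 rad/s and ζ = 59.71/(2·103) = 0.290.

ζ ≈ 0.290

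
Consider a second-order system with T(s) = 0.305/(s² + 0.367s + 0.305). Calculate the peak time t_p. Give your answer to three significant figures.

Comparing the denominator to s² + 2ζω_n s + ω_n²: ω_n = √0.305 = 0.552 rad/s, and 2ζω_n = 0.367 so ζ = 0.367/(2·0.552) = 0.332.
ω_d = 0.552·√(1 − 0.332²) = 0.521 rad/s. Then t_p = π/ω_d = 6.03 s.

t_p ≈ 6.03 s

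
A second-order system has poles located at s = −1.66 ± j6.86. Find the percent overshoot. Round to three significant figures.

%OS ≈ 46.8%

|pole| = ω_n = √(1.66² + 6.86²) = 7.06 rad/s; ζ = cos θ = σ/ω_n = 0.235.
Overshoot: exp(−π·0.235/√(1−0.235²)) = 0.468, i.e. 46.8%.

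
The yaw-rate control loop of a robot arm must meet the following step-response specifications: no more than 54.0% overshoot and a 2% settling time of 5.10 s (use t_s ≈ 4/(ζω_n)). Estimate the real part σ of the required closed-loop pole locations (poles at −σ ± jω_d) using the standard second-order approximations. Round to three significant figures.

The settling-time spec alone fixes σ = ζω_n = 4/t_s = 4/5.10 = 0.784.
(Overshoot then fixes ζ = 0.192 and hence ω_d = σ·√(1−ζ²)/ζ = 4.00 rad/s.)

σ ≈ 0.784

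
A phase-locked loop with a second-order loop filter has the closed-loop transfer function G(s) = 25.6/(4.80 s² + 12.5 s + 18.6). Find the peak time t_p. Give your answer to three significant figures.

t_p ≈ 2.13 s

Dividing through by 4.80: denominator becomes s² + 2.604 s + 3.875.
So ω_n = √3.875 = 1.97 rad/s and ζ = 2.604/(2·1.97) = 0.661.
ω_d = ω_n√(1−ζ²) = 1.48 rad/s. t_p = π/ω_d = 2.13 s.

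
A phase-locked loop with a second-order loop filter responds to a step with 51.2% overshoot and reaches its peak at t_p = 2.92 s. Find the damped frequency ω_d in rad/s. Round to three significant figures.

t_p = π/ω_d, so ω_d = π/2.92 = 1.08 rad/s.

ω_d ≈ 1.08 rad/s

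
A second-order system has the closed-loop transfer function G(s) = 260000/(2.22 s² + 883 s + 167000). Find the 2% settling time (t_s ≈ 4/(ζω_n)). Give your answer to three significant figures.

Dividing through by 2.22: denominator becomes s² + 397.7 s + 75230.
So ω_n = √75230 = 274 rad/s and ζ = 397.7/(2·274) = 0.725.
t_s ≈ 4/(ζω_n) = 0.0201 s.

t_s ≈ 0.0201 s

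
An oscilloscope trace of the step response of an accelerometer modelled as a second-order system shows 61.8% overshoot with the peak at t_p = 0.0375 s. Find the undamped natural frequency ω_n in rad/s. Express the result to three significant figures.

The overshoot fixes ζ = −ln(OS)/√(π²+ln²(OS)) = 0.151.
From t_p = π/ω_d, ω_d = π/0.0375 = 83.8 rad/s, so ω_n = ω_d/√(1−ζ²) = 84.8 rad/s.

ω_n ≈ 84.8 rad/s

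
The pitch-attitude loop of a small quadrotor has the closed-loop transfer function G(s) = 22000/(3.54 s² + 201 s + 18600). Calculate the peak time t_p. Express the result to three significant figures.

t_p ≈ 0.0471 s

Dividing through by 3.54: denominator becomes s² + 56.78 s + 5254.
So ω_n = √5254 = 72.5 rad/s and ζ = 56.78/(2·72.5) = 0.392.
ω_d = ω_n√(1−ζ²) = 66.7 rad/s. t_p = π/ω_d = 0.0471 s.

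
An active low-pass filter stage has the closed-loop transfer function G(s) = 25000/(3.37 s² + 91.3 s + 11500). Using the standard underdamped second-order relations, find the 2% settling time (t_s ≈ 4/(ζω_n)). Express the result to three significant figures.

t_s ≈ 0.295 s

Dividing through by 3.37: denominator becomes s² + 27.09 s + 3412.
So ω_n = √3412 = 58.4 rad/s and ζ = 27.09/(2·58.4) = 0.232.
t_s ≈ 4/(ζω_n) = 0.295 s.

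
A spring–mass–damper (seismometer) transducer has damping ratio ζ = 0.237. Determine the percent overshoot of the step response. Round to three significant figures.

For an underdamped second-order system, %OS = 100·exp(−πζ/√(1−ζ²)).
πζ/√(1−ζ²) = π·0.237/√(1−0.0562) = 0.7664, so %OS = 100·e^(−0.7664) = 46.5%.

%OS ≈ 46.5%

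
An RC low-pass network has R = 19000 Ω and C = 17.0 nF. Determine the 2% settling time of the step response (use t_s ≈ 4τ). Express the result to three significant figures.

t_s ≈ 0.00129 s

τ = RC = 19000 × 17.0 nF = 0.000323 s.
t_s ≈ 4τ = 0.00129 s.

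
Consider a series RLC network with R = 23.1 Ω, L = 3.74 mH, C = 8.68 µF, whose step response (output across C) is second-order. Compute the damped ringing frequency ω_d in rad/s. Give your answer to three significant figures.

For a series RLC circuit (capacitor voltage as output), ω_n = 1/√(LC) = 1/√(3.74 mH · 8.68 µF) = 5550 rad/s.
ζ = (R/2)·√(C/L) = (23.1/2)·√(8.68 µF/3.74 mH) = 0.556.
ω_d = 5550·√(1 − 0.556²) = 4610 rad/s.

ω_d ≈ 4610 rad/s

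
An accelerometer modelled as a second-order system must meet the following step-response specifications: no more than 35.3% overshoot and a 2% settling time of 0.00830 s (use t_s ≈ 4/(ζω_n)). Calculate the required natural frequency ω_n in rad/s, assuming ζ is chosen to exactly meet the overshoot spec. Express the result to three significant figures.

From %OS = 100·exp(−πζ/√(1−ζ²)), invert to get ζ = −ln(OS)/√(π² + ln²(OS)) with OS = 0.353.
−ln 0.353 = 1.041, so ζ = 1.041/√(π² + 1.084) = 0.315.
Then ω_n = 4/(ζ t_s) = 4/(0.315 × 0.00830) = 1530 rad/s.

ω_n ≈ 1530 rad/s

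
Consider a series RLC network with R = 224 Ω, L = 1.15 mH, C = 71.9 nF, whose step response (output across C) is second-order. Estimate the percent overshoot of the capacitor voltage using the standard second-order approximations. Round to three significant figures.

%OS ≈ 0.250%

For a series RLC circuit (capacitor voltage as output), ω_n = 1/√(LC) = 1/√(1.15 mH · 71.9 nF) = 110000 rad/s.
ζ = (R/2)·√(C/L) = (224/2)·√(71.9 nF/1.15 mH) = 0.886.
%OS = 100 e^{−πζ/√(1−ζ²)} with ζ = 0.886 gives 0.250%.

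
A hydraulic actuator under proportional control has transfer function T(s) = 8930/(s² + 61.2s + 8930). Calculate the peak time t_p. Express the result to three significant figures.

t_p ≈ 0.0351 s

ω_n = √8930 = 94.5 rad/s; ζ = 61.2/(2·94.5) = 0.324.
ω_d = 94.5·√(1 − 0.324²) = 89.4 rad/s. Then t_p = π/ω_d = 0.0351 s.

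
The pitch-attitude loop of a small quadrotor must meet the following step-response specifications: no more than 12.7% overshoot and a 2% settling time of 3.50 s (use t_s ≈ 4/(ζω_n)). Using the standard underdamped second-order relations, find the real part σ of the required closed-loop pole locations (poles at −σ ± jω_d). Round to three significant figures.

The settling-time spec alone fixes σ = ζω_n = 4/t_s = 4/3.50 = 1.14.
(Overshoot then fixes ζ = 0.549 and hence ω_d = σ·√(1−ζ²)/ζ = 1.74 rad/s.)

σ ≈ 1.14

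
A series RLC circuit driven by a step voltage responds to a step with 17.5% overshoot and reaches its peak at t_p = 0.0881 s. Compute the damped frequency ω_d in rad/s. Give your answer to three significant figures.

t_p = π/ω_d, so ω_d = π/0.0881 = 35.7 rad/s.

ω_d ≈ 35.7 rad/s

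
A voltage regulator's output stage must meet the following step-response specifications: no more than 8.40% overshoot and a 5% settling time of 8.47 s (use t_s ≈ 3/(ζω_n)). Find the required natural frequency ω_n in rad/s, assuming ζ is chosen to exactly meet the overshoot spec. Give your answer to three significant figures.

From %OS = 100·exp(−πζ/√(1−ζ²)), invert to get ζ = −ln(OS)/√(π² + ln²(OS)) with OS = 0.0840.
−ln 0.0840 = 2.477, so ζ = 2.477/√(π² + 6.135) = 0.619.
From t_s ≈ 3/(ζω_n): ω_n = 3/(ζ·t_s) = 3/(0.619·8.47) = 0.572 rad/s.

ω_n ≈ 0.572 rad/s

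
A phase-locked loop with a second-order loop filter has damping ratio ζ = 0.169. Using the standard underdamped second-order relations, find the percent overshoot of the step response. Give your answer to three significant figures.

%OS ≈ 58.4%

For an underdamped second-order system, %OS = 100·exp(−πζ/√(1−ζ²)).
πζ/√(1−ζ²) = π·0.169/√(1−0.0286) = 0.5387, so %OS = 100·e^(−0.5387) = 58.4%.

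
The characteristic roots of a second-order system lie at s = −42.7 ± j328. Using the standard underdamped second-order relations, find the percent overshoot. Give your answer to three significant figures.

The poles are at −σ ± jω_d with σ = 42.7 and ω_d = 328, so ω_n = √(σ²+ω_d²) = 331 rad/s and ζ = σ/ω_n = 0.129.
%OS = 100 e^{−πζ/√(1−ζ²)} with ζ = 0.129 gives 66.4%.

%OS ≈ 66.4%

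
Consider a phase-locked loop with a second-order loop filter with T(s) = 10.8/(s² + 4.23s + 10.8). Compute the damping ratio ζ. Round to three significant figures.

Matching coefficients with s² + 2ζω_n s + ω_n² gives ω_n² = 10.8 ⇒ ω_n = 3.29 rad/s, and ζ = 4.23/(2ω_n) = 0.644.

ζ ≈ 0.644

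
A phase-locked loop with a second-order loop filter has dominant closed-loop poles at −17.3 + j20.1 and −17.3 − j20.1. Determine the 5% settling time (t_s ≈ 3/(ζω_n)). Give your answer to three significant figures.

t_s ≈ 0.173 s

For poles at −σ ± jω_d, ζω_n = σ = 17.3, so t_s ≈ 3/σ = 0.173 s.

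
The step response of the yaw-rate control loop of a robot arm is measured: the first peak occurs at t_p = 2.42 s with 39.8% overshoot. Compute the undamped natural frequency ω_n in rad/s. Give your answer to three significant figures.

The overshoot fixes ζ = −ln(OS)/√(π²+ln²(OS)) = 0.281.
t_p = π/ω_d ⇒ ω_d = 1.30 rad/s; then ω_n = ω_d/√(1−ζ²) = 1.35 rad/s.

ω_n ≈ 1.35 rad/s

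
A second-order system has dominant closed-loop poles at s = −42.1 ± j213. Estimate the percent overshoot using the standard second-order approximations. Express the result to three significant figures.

%OS ≈ 53.7%

With σ = 42.1, ω_d = 213: ω_n = √(σ²+ω_d²) = 217 rad/s, ζ = σ/ω_n = 0.194.
Overshoot: exp(−π·0.194/√(1−0.194²)) = 0.537, i.e. 53.7%.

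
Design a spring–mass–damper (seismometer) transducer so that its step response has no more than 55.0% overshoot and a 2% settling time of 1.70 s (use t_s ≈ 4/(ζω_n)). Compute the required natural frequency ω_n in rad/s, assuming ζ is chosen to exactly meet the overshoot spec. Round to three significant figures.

From %OS = 100·exp(−πζ/√(1−ζ²)), invert to get ζ = −ln(OS)/√(π² + ln²(OS)) with OS = 0.550.
−ln 0.550 = 0.5978, so ζ = 0.5978/√(π² + 0.3574) = 0.187.
From t_s ≈ 4/(ζω_n): ω_n = 4/(ζ·t_s) = 4/(0.187·1.70) = 12.6 rad/s.

ω_n ≈ 12.6 rad/s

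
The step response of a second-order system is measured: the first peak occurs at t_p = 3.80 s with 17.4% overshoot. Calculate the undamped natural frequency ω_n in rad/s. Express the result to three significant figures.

ω_n ≈ 0.946 rad/s

The overshoot fixes ζ = −ln(OS)/√(π²+ln²(OS)) = 0.486.
From t_p = π/ω_d, ω_d = π/3.80 = 0.827 rad/s, so ω_n = ω_d/√(1−ζ²) = 0.946 rad/s.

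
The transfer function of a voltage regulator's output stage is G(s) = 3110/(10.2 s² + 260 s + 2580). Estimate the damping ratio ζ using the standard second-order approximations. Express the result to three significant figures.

ζ ≈ 0.801

Dividing through by 10.2: denominator becomes s² + 25.49 s + 252.9.
So ω_n = √252.9 = 15.9 rad/s and ζ = 25.49/(2·15.9) = 0.801.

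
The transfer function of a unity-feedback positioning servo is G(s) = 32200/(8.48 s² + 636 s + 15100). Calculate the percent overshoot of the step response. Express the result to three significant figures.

Dividing through by 8.48: denominator becomes s² + 75.00 s + 1781.
So ω_n = √1781 = 42.2 rad/s and ζ = 75.00/(2·42.2) = 0.889.
Overshoot: exp(−π·0.889/√(1−0.889²)) = 0.00227, i.e. 0.227%.

%OS ≈ 0.227%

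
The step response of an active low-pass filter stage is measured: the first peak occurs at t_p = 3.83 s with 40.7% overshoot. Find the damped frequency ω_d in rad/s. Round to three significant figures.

ω_d ≈ 0.820 rad/s

t_p = π/ω_d, so ω_d = π/3.83 = 0.820 rad/s.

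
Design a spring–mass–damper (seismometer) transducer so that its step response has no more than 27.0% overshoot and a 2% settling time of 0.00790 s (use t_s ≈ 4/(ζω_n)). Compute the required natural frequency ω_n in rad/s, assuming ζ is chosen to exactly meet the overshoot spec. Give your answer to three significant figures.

ζ = −ln(OS)/√(π² + (ln OS)²). With OS = 0.270, ln OS = −1.309 and ζ = 1.309/3.404 = 0.385.
From t_s ≈ 4/(ζω_n): ω_n = 4/(ζ·t_s) = 4/(0.385·0.00790) = 1320 rad/s.

ω_n ≈ 1320 rad/s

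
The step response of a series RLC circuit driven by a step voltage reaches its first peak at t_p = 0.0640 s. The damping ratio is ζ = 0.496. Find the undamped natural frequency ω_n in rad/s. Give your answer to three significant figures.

ω_n ≈ 56.5 rad/s

Peak time t_p = π/ω_d, so ω_d = π/t_p = π/0.0640 = 49.1 rad/s.
ω_n = ω_d/√(1−ζ²) = 49.1/√0.754 = 56.5 rad/s.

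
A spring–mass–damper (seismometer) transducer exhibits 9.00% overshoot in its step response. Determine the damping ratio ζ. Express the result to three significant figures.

Inverting the overshoot relation: ζ = |ln 0.0900|/√(π² + ln²0.0900) = 0.608.

ζ ≈ 0.608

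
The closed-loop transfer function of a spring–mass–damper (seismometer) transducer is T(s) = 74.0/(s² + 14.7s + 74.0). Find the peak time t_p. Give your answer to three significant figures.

ω_n = √74.0 = 8.60 rad/s; ζ = 14.7/(2·8.60) = 0.854.
The damped frequency ω_d = ω_n√(1−ζ²) = 4.47 rad/s. Then t_p = π/ω_d = 0.703 s.

t_p ≈ 0.703 s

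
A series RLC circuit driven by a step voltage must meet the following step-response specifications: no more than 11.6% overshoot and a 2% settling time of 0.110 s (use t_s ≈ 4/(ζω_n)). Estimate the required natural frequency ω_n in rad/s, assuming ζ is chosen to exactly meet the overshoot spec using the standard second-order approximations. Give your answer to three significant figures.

ω_n ≈ 64.3 rad/s

ζ = −ln(OS)/√(π² + (ln OS)²). With OS = 0.116, ln OS = −2.154 and ζ = 2.154/3.809 = 0.566.
From t_s ≈ 4/(ζω_n): ω_n = 4/(ζ·t_s) = 4/(0.566·0.110) = 64.3 rad/s.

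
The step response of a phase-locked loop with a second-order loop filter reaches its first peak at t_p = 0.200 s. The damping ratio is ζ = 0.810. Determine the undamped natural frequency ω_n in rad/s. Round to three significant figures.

Peak time t_p = π/ω_d, so ω_d = π/t_p = π/0.200 = 15.7 rad/s.
ω_n = ω_d/√(1−ζ²) = 15.7/√0.344 = 26.8 rad/s.

ω_n ≈ 26.8 rad/s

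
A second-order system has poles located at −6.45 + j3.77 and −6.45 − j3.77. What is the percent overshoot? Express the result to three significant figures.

%OS ≈ 0.463%

With σ = 6.45, ω_d = 3.77: ω_n = √(σ²+ω_d²) = 7.47 rad/s, ζ = σ/ω_n = 0.863.
Overshoot: exp(−π·0.863/√(1−0.863²)) = 0.00463, i.e. 0.463%.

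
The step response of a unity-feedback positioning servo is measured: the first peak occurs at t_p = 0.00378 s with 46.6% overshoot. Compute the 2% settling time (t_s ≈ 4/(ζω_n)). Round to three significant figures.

ζ from %OS: ζ = |ln 0.466|/√(π²+ln²0.466) = 0.236.
From t_p = π/ω_d, ω_d = π/0.00378 = 831 rad/s, so ω_n = ω_d/√(1−ζ²) = 855 rad/s.
t_s ≈ 4/(ζω_n) = 4/(0.236·855) = 0.0198 s.

t_s ≈ 0.0198 s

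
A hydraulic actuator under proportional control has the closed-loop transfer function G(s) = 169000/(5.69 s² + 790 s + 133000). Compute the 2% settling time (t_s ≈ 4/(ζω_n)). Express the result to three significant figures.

t_s ≈ 0.0576 s

Dividing through by 5.69: denominator becomes s² + 138.8 s + 23370.
So ω_n = √23370 = 153 rad/s and ζ = 138.8/(2·153) = 0.454.
t_s ≈ 4/(ζω_n) = 0.0576 s.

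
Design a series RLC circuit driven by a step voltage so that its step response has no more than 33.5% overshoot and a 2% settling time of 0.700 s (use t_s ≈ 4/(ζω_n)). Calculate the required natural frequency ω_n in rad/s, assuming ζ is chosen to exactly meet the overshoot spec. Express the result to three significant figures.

ω_n ≈ 17.4 rad/s

ζ = −ln(OS)/√(π² + (ln OS)²). With OS = 0.335, ln OS = −1.094 and ζ = 1.094/3.327 = 0.329.
Then ω_n = 4/(ζ t_s) = 4/(0.329 × 0.700) = 17.4 rad/s.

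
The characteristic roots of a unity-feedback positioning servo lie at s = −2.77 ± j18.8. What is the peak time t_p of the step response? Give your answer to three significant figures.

t_p = π/ω_d with ω_d = 18.8 (the imaginary part), so t_p = 0.167 s.

t_p ≈ 0.167 s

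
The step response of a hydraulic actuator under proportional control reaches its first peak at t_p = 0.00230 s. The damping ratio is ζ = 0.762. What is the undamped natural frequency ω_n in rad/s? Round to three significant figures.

Peak time t_p = π/ω_d, so ω_d = π/t_p = π/0.00230 = 1370 rad/s.
ω_n = ω_d/√(1−ζ²) = 1370/√0.419 = 2110 rad/s.

ω_n ≈ 2110 rad/s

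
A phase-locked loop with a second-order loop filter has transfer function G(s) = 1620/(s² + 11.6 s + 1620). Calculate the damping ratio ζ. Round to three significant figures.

ζ ≈ 0.144

Matching coefficients with s² + 2ζω_n s + ω_n² gives ω_n² = 1620 ⇒ ω_n = 40.2 rad/s, and ζ = 11.6/(2ω_n) = 0.144.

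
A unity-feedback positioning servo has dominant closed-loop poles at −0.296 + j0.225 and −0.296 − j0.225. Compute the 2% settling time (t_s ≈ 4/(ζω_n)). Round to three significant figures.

t_s ≈ 13.5 s

For poles at −σ ± jω_d, ζω_n = σ = 0.296, so t_s ≈ 4/σ = 13.5 s.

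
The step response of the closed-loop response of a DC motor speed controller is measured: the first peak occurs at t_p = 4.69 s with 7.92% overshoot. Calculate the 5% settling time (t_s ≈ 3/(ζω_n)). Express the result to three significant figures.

t_s ≈ 5.55 s

The overshoot fixes ζ = −ln(OS)/√(π²+ln²(OS)) = 0.628.
From t_p = π/ω_d, ω_d = π/4.69 = 0.670 rad/s, so ω_n = ω_d/√(1−ζ²) = 0.861 rad/s.
t_s ≈ 3/(ζω_n) = 3/(0.628·0.861) = 5.55 s.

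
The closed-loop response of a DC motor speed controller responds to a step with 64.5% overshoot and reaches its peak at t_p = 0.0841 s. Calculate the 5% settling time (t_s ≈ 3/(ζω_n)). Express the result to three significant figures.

ζ from %OS: ζ = |ln 0.645|/√(π²+ln²0.645) = 0.138.
t_p = π/ω_d ⇒ ω_d = 37.4 rad/s; then ω_n = ω_d/√(1−ζ²) = 37.7 rad/s.
t_s ≈ 3/(ζω_n) = 3/(0.138·37.7) = 0.575 s.

t_s ≈ 0.575 s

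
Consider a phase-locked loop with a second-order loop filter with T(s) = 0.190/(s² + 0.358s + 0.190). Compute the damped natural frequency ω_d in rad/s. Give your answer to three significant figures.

ω_n = √0.190 = 0.436 rad/s; ζ = 0.358/(2·0.436) = 0.411.
The damped frequency ω_d = ω_n√(1−ζ²) = 0.397 rad/s.

ω_d ≈ 0.397 rad/s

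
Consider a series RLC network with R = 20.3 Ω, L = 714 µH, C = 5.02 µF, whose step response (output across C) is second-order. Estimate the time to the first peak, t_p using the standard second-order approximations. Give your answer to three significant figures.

For a series RLC circuit (capacitor voltage as output), ω_n = 1/√(LC) = 1/√(714 µH · 5.02 µF) = 16700 rad/s.
ζ = (R/2)·√(C/L) = (20.3/2)·√(5.02 µF/714 µH) = 0.851.
The damped frequency ω_d = ω_n√(1−ζ²) = 8770 rad/s. t_p = π/ω_d = 0.000358 s.

t_p ≈ 0.000358 s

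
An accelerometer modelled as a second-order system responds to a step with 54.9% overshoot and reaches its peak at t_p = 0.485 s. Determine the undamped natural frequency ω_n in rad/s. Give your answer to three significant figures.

ζ from %OS: ζ = |ln 0.549|/√(π²+ln²0.549) = 0.187.
From t_p = π/ω_d, ω_d = π/0.485 = 6.48 rad/s, so ω_n = ω_d/√(1−ζ²) = 6.59 rad/s.

ω_n ≈ 6.59 rad/s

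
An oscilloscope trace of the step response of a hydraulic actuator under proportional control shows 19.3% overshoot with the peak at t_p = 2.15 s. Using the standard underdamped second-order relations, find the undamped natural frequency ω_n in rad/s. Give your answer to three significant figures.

The overshoot fixes ζ = −ln(OS)/√(π²+ln²(OS)) = 0.464.
t_p = π/ω_d ⇒ ω_d = 1.46 rad/s; then ω_n = ω_d/√(1−ζ²) = 1.65 rad/s.

ω_n ≈ 1.65 rad/s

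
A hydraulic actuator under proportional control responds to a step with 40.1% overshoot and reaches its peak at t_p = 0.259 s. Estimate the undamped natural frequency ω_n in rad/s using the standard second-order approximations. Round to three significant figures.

ζ from %OS: ζ = |ln 0.401|/√(π²+ln²0.401) = 0.279.
t_p = π/ω_d ⇒ ω_d = 12.1 rad/s; then ω_n = ω_d/√(1−ζ²) = 12.6 rad/s.

ω_n ≈ 12.6 rad/s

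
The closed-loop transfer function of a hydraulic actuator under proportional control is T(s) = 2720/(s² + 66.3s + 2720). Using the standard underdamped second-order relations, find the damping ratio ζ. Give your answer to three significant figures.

ζ ≈ 0.636

Comparing the denominator to s² + 2ζω_n s + ω_n²: ω_n = √2720 = 52.2 rad/s, and 2ζω_n = 66.3 so ζ = 66.3/(2·52.2) = 0.636.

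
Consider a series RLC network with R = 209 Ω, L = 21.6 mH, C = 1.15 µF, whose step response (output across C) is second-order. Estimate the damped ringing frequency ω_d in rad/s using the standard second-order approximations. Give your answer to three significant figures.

ω_d ≈ 4110 rad/s

For a series RLC circuit (capacitor voltage as output), ω_n = 1/√(LC) = 1/√(21.6 mH · 1.15 µF) = 6340 rad/s.
ζ = (R/2)·√(C/L) = (209/2)·√(1.15 µF/21.6 mH) = 0.762.
ω_d = ω_n√(1−ζ²) = 4110 rad/s.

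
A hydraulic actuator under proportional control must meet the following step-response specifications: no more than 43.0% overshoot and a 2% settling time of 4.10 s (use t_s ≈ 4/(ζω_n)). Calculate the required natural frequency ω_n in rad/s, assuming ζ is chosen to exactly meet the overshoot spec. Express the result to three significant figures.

ω_n ≈ 3.76 rad/s

ζ = −ln(OS)/√(π² + (ln OS)²). With OS = 0.430, ln OS = −0.8440 and ζ = 0.8440/3.253 = 0.259.
Then ω_n = 4/(ζ t_s) = 4/(0.259 × 4.10) = 3.76 rad/s.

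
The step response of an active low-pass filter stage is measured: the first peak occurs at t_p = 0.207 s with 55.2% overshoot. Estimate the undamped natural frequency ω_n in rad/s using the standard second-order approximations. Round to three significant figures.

From the overshoot, ζ = −ln(OS)/√(π²+ln²(OS)) = 0.186.
From t_p = π/ω_d, ω_d = π/0.207 = 15.2 rad/s, so ω_n = ω_d/√(1−ζ²) = 15.4 rad/s.

ω_n ≈ 15.4 rad/s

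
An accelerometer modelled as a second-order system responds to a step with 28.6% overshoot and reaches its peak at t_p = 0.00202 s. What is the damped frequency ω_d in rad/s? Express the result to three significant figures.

t_p = π/ω_d, so ω_d = π/0.00202 = 1560 rad/s.

ω_d ≈ 1560 rad/s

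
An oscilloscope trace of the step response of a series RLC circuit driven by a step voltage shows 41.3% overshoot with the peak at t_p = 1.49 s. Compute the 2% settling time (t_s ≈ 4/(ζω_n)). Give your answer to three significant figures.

ζ from %OS: ζ = |ln 0.413|/√(π²+ln²0.413) = 0.271.
From t_p = π/ω_d, ω_d = π/1.49 = 2.11 rad/s, so ω_n = ω_d/√(1−ζ²) = 2.19 rad/s.
t_s ≈ 4/(ζω_n) = 4/(0.271·2.19) = 6.74 s.

t_s ≈ 6.74 s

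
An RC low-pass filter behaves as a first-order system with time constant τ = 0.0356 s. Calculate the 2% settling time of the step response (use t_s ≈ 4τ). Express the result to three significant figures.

t_s ≈ 0.142 s

t_s ≈ 4τ = 0.142 s.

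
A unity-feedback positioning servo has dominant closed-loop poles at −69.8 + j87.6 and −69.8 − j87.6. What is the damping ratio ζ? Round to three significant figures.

With σ = 69.8, ω_d = 87.6: ω_n = √(σ²+ω_d²) = 112 rad/s, ζ = σ/ω_n = 0.623.

ζ ≈ 0.623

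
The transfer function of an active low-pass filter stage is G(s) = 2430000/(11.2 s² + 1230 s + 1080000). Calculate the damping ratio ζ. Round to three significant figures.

Dividing through by 11.2: denominator becomes s² + 109.8 s + 96430.
So ω_n = √96430 = 311 rad/s and ζ = 109.8/(2·311) = 0.177.

ζ ≈ 0.177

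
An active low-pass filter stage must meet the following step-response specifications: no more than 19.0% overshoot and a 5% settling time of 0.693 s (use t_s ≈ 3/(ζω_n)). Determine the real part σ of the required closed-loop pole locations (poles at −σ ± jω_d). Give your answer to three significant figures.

σ ≈ 4.33

The settling-time spec alone fixes σ = ζω_n = 3/t_s = 3/0.693 = 4.33.
(Overshoot then fixes ζ = 0.467 and hence ω_d = σ·√(1−ζ²)/ζ = 8.19 rad/s.)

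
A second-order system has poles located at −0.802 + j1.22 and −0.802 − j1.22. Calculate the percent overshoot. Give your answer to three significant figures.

%OS ≈ 12.7%

The poles are at −σ ± jω_d with σ = 0.802 and ω_d = 1.22, so ω_n = √(σ²+ω_d²) = 1.46 rad/s and ζ = σ/ω_n = 0.549.
%OS = 100·exp(−πζ/√(1−ζ²)) = 12.7%.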